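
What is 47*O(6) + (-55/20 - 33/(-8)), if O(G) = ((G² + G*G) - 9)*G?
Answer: 142139/8 ≈ 17767.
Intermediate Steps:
O(G) = G*(-9 + 2*G²) (O(G) = ((G² + G²) - 9)*G = (2*G² - 9)*G = (-9 + 2*G²)*G = G*(-9 + 2*G²))
47*O(6) + (-55/20 - 33/(-8)) = 47*(6*(-9 + 2*6²)) + (-55/20 - 33/(-8)) = 47*(6*(-9 + 2*36)) + (-55*1/20 - 33*(-⅛)) = 47*(6*(-9 + 72)) + (-11/4 + 33/8) = 47*(6*63) + 11/8 = 47*378 + 11/8 = 17766 + 11/8 = 142139/8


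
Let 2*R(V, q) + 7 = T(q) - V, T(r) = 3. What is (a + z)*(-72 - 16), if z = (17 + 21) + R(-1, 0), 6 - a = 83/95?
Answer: -347996/95 ≈ -3663.1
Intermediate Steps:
R(V, q) = -2 - V/2 (R(V, q) = -7/2 + (3 - V)/2 = -7/2 + (3/2 - V/2) = -2 - V/2)
a = 487/95 (a = 6 - 83/95 = 487/95 ≈ 5.1263)
z = 73/2 (z = (17 + 21) + (-2 - 1/2*(-1)) = 38 + (-2 + 1/2) = 38 - 3/2 = 73/2 ≈ 36.500)
(a + z)*(-72 - 16) = (487/95 + 73/2)*(-72 - 16) = (7909/190)*(-88) = -347996/95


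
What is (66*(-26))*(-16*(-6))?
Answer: -164736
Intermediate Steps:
(66*(-26))*(-16*(-6)) = -1716*96 = -164736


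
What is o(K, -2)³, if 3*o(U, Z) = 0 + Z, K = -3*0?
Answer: -8/27 ≈ -0.29630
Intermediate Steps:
K = 0
o(U, Z) = Z/3 (o(U, Z) = (0 + Z)/3 = Z/3)
o(K, -2)³ = ((⅓)*(-2))³ = (-⅔)³ = -8/27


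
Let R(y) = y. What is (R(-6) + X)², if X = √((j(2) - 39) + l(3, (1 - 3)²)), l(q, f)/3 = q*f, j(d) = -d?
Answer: (6 - I*√5)² ≈ 31.0 - 26.833*I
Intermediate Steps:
l(q, f) = 3*f*q (l(q, f) = 3*(q*f) = 3*(f*q) = 3*f*q)
X = I*√5 (X = √((-1*2 - 39) + 3*(1 - 3)²*3) = √((-2 - 39) + 3*(-2)²*3) = √(-41 + 3*4*3) = √(-41 + 36) = √(-5) = I*√5 ≈ 2.2361*I)
(R(-6) + X)² = (-6 + I*√5)²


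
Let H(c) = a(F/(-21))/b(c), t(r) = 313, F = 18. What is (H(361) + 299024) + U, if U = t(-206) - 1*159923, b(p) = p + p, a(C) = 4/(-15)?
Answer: 754926808/5415 ≈ 1.3941e+5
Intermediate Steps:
a(C) = -4/15 (a(C) = 4*(-1/15) = -4/15)
b(p) = 2*p
H(c) = -2/(15*c) (H(c) = -4*1/(2*c)/15 = -2/(15*c))
U = -159610 (U = 313 - 1*159923 = 313 - 159923 = -159610)
(H(361) + 299024) + U = (-2/15/361 + 299024) - 159610 = (-2/15*1/361 + 299024) - 159610 = (-2/5415 + 299024) - 159610 = 1619214958/5415 - 159610 = 754926808/5415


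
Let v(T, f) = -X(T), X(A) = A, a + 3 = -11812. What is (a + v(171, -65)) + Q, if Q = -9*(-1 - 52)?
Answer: -11509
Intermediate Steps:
a = -11815 (a = -3 - 11812 = -11815)
Q = 477 (Q = -9*(-53) = 477)
v(T, f) = -T
(a + v(171, -65)) + Q = (-11815 - 1*171) + 477 = (-11815 - 171) + 477 = -11986 + 477 = -11509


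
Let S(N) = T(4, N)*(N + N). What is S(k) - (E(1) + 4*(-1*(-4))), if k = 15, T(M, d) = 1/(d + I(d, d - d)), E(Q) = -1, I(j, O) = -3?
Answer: -25/2 ≈ -12.500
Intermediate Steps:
T(M, d) = 1/(-3 + d) (T(M, d) = 1/(d - 3) = 1/(-3 + d))
S(N) = 2*N/(-3 + N) (S(N) = (N + N)/(-3 + N) = (2*N)/(-3 + N) = 2*N/(-3 + N))
S(k) - (E(1) + 4*(-1*(-4))) = 2*15/(-3 + 15) - (-1 + 4*(-1*(-4))) = 2*15/12 - (-1 + 4*4) = 2*15*(1/12) - (-1 + 16) = 5/2 - 1*15 = 5/2 - 15 = -25/2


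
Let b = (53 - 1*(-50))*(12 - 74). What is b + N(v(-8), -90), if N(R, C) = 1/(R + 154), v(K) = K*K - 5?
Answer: -1360217/213 ≈ -6386.0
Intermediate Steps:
v(K) = -5 + K² (v(K) = K² - 5 = -5 + K²)
b = -6386 (b = (53 + 50)*(-62) = 103*(-62) = -6386)
N(R, C) = 1/(154 + R)
b + N(v(-8), -90) = -6386 + 1/(154 + (-5 + (-8)²)) = -6386 + 1/(154 + (-5 + 64)) = -6386 + 1/(154 + 59) = -6386 + 1/213 = -1360217/213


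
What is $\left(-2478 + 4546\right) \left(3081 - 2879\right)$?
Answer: $417736$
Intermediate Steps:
$\left(-2478 + 4546\right) \left(3081 - 2879\right) = 2068 \cdot 202 = 417736$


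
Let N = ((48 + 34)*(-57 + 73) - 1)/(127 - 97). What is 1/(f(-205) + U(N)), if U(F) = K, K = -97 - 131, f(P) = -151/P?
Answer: -205/46589 ≈ -0.0044002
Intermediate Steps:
K = -228
N = 437/10 (N = (82*16 - 1)/30 = (1312 - 1)*(1/30) = 1311*(1/30) = 437/10 ≈ 43.700)
U(F) = -228
1/(f(-205) + U(N)) = 1/(-151/(-205) - 228) = 1/(-151*(-1/205) - 228) = 1/(151/205 - 228) = 1/(-46589/205) = -205/46589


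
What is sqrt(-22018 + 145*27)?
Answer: I*sqrt(18103) ≈ 134.55*I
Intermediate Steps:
sqrt(-22018 + 145*27) = sqrt(-22018 + 3915) = sqrt(-18103) = I*sqrt(18103)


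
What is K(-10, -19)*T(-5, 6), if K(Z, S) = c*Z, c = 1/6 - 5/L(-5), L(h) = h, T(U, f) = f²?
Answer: -420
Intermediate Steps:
c = 7/6 (c = 1/6 - 5/(-5) = 1*(⅙) - 5*(-⅕) = ⅙ + 1 = 7/6 ≈ 1.1667)
K(Z, S) = 7*Z/6
K(-10, -19)*T(-5, 6) = ((7/6)*(-10))*6² = -35/3*36 = -420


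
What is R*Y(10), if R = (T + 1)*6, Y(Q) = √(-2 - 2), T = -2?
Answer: -12*I ≈ -12.0*I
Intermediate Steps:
Y(Q) = 2*I (Y(Q) = √(-4) = 2*I)
R = -6 (R = (-2 + 1)*6 = -1*6 = -6)
R*Y(10) = -12*I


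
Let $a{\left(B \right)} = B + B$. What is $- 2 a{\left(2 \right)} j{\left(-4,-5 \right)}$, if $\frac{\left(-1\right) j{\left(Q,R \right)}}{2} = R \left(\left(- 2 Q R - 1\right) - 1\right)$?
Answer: $3360$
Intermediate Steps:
$a{\left(B \right)} = 2 B$
$j{\left(Q,R \right)} = - 2 R \left(-2 - 2 Q R\right)$ ($j{\left(Q,R \right)} = - 2 R \left(\left(- 2 Q R - 1\right) - 1\right) = - 2 R \left(\left(-1 - 2 Q R\right) - 1\right) = - 2 R \left(-2 - 2 Q R\right)$)
$- 2 a{\left(2 \right)} j{\left(-4,-5 \right)} = - 2 \cdot 2 \cdot 2 \cdot 4 \left(-5\right) \left(1 - -20\right) = \left(-2\right) 4 \cdot 4 \left(-5\right) \left(1 + 20\right) = - 8 \cdot 4 \left(-5\right) 21 = \left(-8\right) \left(-420\right) = 3360$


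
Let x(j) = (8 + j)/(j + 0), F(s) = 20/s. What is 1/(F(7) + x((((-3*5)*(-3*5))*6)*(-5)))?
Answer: 23625/91097 ≈ 0.25934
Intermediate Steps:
x(j) = (8 + j)/j
1/(F(7) + x((((-3*5)*(-3*5))*6)*(-5))) = 1/(20/7 + (8 + (((-3*5)*(-3*5))*6)*(-5))/(((((-3*5)*(-3*5))*6)*(-5)))) = 1/(20*(1/7) + (8 + (-15*(-15)*6)*(-5))/(((-15*(-15)*6)*(-5)))) = 1/(20/7 + (8 + (225*6)*(-5))/(((225*6)*(-5)))) = 1/(20/7 + (8 + 1350*(-5))/((1350*(-5)))) = 1/(20/7 + (8 - 6750)/(-6750)) = 1/(20/7 - 1/6750*(-6742)) = 1/(20/7 + 3371/3375) = 1/(91097/23625) = 23625/91097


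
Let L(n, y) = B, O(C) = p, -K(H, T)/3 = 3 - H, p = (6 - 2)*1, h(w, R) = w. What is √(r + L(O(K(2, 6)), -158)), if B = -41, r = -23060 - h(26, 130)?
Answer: I*√23127 ≈ 152.08*I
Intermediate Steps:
p = 4 (p = 4*1 = 4)
K(H, T) = -9 + 3*H (K(H, T) = -3*(3 - H) = -9 + 3*H)
r = -23086 (r = -23060 - 1*26 = -23060 - 26 = -23086)
O(C) = 4
L(n, y) = -41
√(r + L(O(K(2, 6)), -158)) = √(-23086 - 41) = √(-23127) = I*√23127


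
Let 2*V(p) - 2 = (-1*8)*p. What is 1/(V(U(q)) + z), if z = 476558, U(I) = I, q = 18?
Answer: 1/476487 ≈ 2.0987e-6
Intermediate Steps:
V(p) = 1 - 4*p (V(p) = 1 + ((-1*8)*p)/2 = 1 + (-8*p)/2 = 1 - 4*p)
1/(V(U(q)) + z) = 1/((1 - 4*18) + 476558) = 1/((1 - 72) + 476558) = 1/(-71 + 476558) = 1/476487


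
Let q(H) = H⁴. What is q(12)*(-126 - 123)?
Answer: -5163264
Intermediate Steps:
q(12)*(-126 - 123) = 12⁴*(-126 - 123) = 20736*(-249) = -5163264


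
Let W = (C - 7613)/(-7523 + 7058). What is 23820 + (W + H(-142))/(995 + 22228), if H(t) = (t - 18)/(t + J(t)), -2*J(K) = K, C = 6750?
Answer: 18262969093573/766707345 ≈ 23820.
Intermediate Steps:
J(K) = -K/2
W = 863/465 (W = (6750 - 7613)/(-7523 + 7058) = -863/(-465) = -863*(-1/465) = 863/465 ≈ 1.8559)
H(t) = 2*(-18 + t)/t (H(t) = (t - 18)/(t - t/2) = (-18 + t)/((t/2)) = (-18 + t)*(2/t) = 2*(-18 + t)/t)
23820 + (W + H(-142))/(995 + 22228) = 23820 + (863/465 + (2 - 36/(-142)))/(995 + 22228) = 23820 + (863/465 + (2 - 36*(-1/142)))/23223 = 23820 + (863/465 + (2 + 18/71))*(1/23223) = 23820 + (863/465 + 160/71)*(1/23223) = 23820 + (135673/33015)*(1/23223) = 23820 + 135673/766707345 = 18262969093573/766707345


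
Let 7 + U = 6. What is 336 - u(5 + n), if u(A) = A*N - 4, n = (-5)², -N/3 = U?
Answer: 250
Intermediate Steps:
U = -1 (U = -7 + 6 = -1)
N = 3 (N = -3*(-1) = 3)
n = 25
u(A) = -4 + 3*A (u(A) = A*3 - 4 = 3*A - 4 = -4 + 3*A)
336 - u(5 + n) = 336 - (-4 + 3*(5 + 25)) = 336 - (-4 + 3*30) = 336 - (-4 + 90) = 336 - 1*86 = 336 - 86 = 250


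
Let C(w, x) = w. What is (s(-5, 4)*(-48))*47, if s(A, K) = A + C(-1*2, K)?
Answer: 15792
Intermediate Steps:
s(A, K) = -2 + A (s(A, K) = A - 1*2 = A - 2 = -2 + A)
(s(-5, 4)*(-48))*47 = ((-2 - 5)*(-48))*47 = -7*(-48)*47 = 336*47 = 15792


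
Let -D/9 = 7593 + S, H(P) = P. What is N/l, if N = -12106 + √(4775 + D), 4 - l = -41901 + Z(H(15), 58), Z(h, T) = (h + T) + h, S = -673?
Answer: -12106/41817 + I*√57505/41817 ≈ -0.2895 + 0.0057346*I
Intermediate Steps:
Z(h, T) = T + 2*h (Z(h, T) = (T + h) + h = T + 2*h)
D = -62280 (D = -9*(7593 - 673) = -9*6920 = -62280)
l = 41817 (l = 4 - (-41901 + (58 + 2*15)) = 4 - (-41901 + (58 + 30)) = 4 - (-41901 + 88) = 4 - 1*(-41813) = 4 + 41813 = 41817)
N = -12106 + I*√57505 (N = -12106 + √(4775 - 62280) = -12106 + √(-57505) = -12106 + I*√57505 ≈ -12106.0 + 239.8*I)
N/l = (-12106 + I*√57505)/41817 = (-12106 + I*√57505)*(1/41817) = -12106/41817 + I*√57505/41817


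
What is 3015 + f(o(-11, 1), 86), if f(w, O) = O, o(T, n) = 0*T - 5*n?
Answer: 3101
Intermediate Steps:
o(T, n) = -5*n (o(T, n) = 0 - 5*n = -5*n)
3015 + f(o(-11, 1), 86) = 3015 + 86 = 3101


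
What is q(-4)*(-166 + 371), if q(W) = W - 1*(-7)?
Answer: 615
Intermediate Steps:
q(W) = 7 + W (q(W) = W + 7 = 7 + W)
q(-4)*(-166 + 371) = (7 - 4)*(-166 + 371) = 3*205 = 615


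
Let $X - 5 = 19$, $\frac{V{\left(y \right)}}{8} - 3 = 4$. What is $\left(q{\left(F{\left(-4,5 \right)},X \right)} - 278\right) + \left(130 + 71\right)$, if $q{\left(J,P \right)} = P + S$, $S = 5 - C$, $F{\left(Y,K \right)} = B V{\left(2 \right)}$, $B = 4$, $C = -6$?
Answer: $-42$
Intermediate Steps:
$V{\left(y \right)} = 56$ ($V{\left(y \right)} = 24 + 8 \cdot 4 = 24 + 32 = 56$)
$X = 24$ ($X = 5 + 19 = 24$)
$F{\left(Y,K \right)} = 224$ ($F{\left(Y,K \right)} = 4 \cdot 56 = 224$)
$S = 11$ ($S = 5 - -6 = 5 + 6 = 11$)
$q{\left(J,P \right)} = 11 + P$ ($q{\left(J,P \right)} = P + 11 = 11 + P$)
$\left(q{\left(F{\left(-4,5 \right)},X \right)} - 278\right) + \left(130 + 71\right) = \left(\left(11 + 24\right) - 278\right) + \left(130 + 71\right) = \left(35 - 278\right) + 201 = -243 + 201 = -42$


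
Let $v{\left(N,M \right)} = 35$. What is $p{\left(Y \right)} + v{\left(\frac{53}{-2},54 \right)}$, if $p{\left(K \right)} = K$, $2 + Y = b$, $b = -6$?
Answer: $27$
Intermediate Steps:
$Y = -8$ ($Y = -2 - 6 = -8$)
$p{\left(Y \right)} + v{\left(\frac{53}{-2},54 \right)} = -8 + 35 = 27$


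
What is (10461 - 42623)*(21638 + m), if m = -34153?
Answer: 402507430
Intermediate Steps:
(10461 - 42623)*(21638 + m) = (10461 - 42623)*(21638 - 34153) = -32162*(-12515) = 402507430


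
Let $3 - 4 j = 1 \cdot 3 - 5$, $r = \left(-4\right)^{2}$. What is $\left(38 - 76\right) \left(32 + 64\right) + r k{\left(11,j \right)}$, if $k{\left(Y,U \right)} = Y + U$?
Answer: $-3452$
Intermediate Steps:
$r = 16$
$j = \frac{5}{4}$ ($j = \frac{3}{4} - \frac{1 \cdot 3 - 5}{4} = \frac{3}{4} - \frac{3 - 5}{4} = \frac{3}{4} - - \frac{1}{2} = \frac{3}{4} + \frac{1}{2} = \frac{5}{4} \approx 1.25$)
$k{\left(Y,U \right)} = U + Y$
$\left(38 - 76\right) \left(32 + 64\right) + r k{\left(11,j \right)} = \left(38 - 76\right) \left(32 + 64\right) + 16 \left(\frac{5}{4} + 11\right) = \left(-38\right) 96 + 16 \cdot \frac{49}{4} = -3648 + 196 = -3452$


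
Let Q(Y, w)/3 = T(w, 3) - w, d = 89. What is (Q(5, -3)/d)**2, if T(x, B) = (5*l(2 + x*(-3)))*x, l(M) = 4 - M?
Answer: 104976/7921 ≈ 13.253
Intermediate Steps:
T(x, B) = x*(10 + 15*x) (T(x, B) = (5*(4 - (2 + x*(-3))))*x = (5*(4 - (2 - 3*x)))*x = (5*(4 + (-2 + 3*x)))*x = (5*(2 + 3*x))*x = (10 + 15*x)*x = x*(10 + 15*x))
Q(Y, w) = -3*w + 15*w*(2 + 3*w) (Q(Y, w) = 3*(5*w*(2 + 3*w) - w) = 3*(-w + 5*w*(2 + 3*w)) = -3*w + 15*w*(2 + 3*w))
(Q(5, -3)/d)**2 = ((9*(-3)*(3 + 5*(-3)))/89)**2 = ((9*(-3)*(3 - 15))*(1/89))**2 = ((9*(-3)*(-12))*(1/89))**2 = (324*(1/89))**2 = (324/89)**2 = 104976/7921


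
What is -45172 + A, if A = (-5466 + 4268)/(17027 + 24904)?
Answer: -1894108330/41931 ≈ -45172.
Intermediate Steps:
A = -1198/41931 ≈ -0.028571
-45172 + A = -45172 - 1198/41931 = -1894108330/41931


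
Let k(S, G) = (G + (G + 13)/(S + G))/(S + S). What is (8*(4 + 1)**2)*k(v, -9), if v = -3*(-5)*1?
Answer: -500/9 ≈ -55.556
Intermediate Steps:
v = 15 (v = 15*1 = 15)
k(S, G) = (G + (13 + G)/(G + S))/(2*S) (k(S, G) = (G + (13 + G)/(G + S))/((2*S)) = (G + (13 + G)/(G + S))*(1/(2*S)) = (G + (13 + G)/(G + S))/(2*S))
(8*(4 + 1)**2)*k(v, -9) = (8*(4 + 1)**2)*((1/2)*(13 - 9 + (-9)**2 - 9*15)/(15*(-9 + 15))) = (8*5**2)*((1/2)*(1/15)*(13 - 9 + 81 - 135)/6) = (8*25)*((1/2)*(1/15)*(1/6)*(-50)) = 200*(-5/18) = -500/9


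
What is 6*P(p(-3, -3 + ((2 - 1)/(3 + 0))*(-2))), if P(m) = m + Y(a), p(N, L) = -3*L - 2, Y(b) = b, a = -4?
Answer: 30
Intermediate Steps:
p(N, L) = -2 - 3*L
P(m) = -4 + m (P(m) = m - 4 = -4 + m)
6*P(p(-3, -3 + ((2 - 1)/(3 + 0))*(-2))) = 6*(-4 + (-2 - 3*(-3 + ((2 - 1)/(3 + 0))*(-2)))) = 6*(-4 + (-2 - 3*(-3 + (1/3)*(-2)))) = 6*(-4 + (-2 - 3*(-3 + (1*(⅓))*(-2)))) = 6*(-4 + (-2 - 3*(-3 + (⅓)*(-2)))) = 6*(-4 + (-2 - 3*(-3 - ⅔))) = 6*(-4 + (-2 - 3*(-11/3))) = 6*(-4 + (-2 + 11)) = 6*(-4 + 9) = 6*5 = 30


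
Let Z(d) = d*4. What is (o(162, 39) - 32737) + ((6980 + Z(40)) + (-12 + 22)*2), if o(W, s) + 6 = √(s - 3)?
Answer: -25577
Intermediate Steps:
o(W, s) = -6 + √(-3 + s) (o(W, s) = -6 + √(s - 3) = -6 + √(-3 + s))
Z(d) = 4*d
(o(162, 39) - 32737) + ((6980 + Z(40)) + (-12 + 22)*2) = ((-6 + √(-3 + 39)) - 32737) + ((6980 + 4*40) + (-12 + 22)*2) = ((-6 + √36) - 32737) + ((6980 + 160) + 10*2) = ((-6 + 6) - 32737) + (7140 + 20) = (0 - 32737) + 7160 = -32737 + 7160 = -25577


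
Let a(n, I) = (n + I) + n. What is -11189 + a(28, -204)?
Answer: -11337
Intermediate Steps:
a(n, I) = I + 2*n (a(n, I) = (I + n) + n = I + 2*n)
-11189 + a(28, -204) = -11189 + (-204 + 2*28) = -11189 + (-204 + 56) = -11189 - 148 = -11337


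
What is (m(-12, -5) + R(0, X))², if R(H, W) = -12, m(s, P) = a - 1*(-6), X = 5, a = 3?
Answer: 9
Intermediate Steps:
m(s, P) = 9 (m(s, P) = 3 - 1*(-6) = 3 + 6 = 9)
(m(-12, -5) + R(0, X))² = (9 - 12)² = (-3)² = 9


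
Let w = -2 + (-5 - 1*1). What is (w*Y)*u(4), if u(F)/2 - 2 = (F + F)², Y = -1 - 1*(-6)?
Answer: -5280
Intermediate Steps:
w = -8 (w = -2 + (-5 - 1) = -2 - 6 = -8)
Y = 5 (Y = -1 + 6 = 5)
u(F) = 4 + 8*F² (u(F) = 4 + 2*(F + F)² = 4 + 2*(2*F)² = 4 + 2*(4*F²) = 4 + 8*F²)
(w*Y)*u(4) = (-8*5)*(4 + 8*4²) = -40*(4 + 8*16) = -40*(4 + 128) = -40*132 = -5280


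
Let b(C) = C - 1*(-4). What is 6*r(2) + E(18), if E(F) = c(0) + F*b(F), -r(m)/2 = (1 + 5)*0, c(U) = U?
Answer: 396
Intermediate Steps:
b(C) = 4 + C (b(C) = C + 4 = 4 + C)
r(m) = 0 (r(m) = -2*(1 + 5)*0 = -12*0 = -2*0 = 0)
E(F) = F*(4 + F) (E(F) = 0 + F*(4 + F) = F*(4 + F))
6*r(2) + E(18) = 6*0 + 18*(4 + 18) = 0 + 18*22 = 0 + 396 = 396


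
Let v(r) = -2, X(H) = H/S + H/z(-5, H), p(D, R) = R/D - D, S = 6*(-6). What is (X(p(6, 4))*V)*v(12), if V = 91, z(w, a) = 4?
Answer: 5824/27 ≈ 215.70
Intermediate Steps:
S = -36
p(D, R) = -D + R/D
X(H) = 2*H/9 (X(H) = H/(-36) + H/4 = H*(-1/36) + H*(¼) = -H/36 + H/4 = 2*H/9)
(X(p(6, 4))*V)*v(12) = ((2*(-1*6 + 4/6)/9)*91)*(-2) = ((2*(-6 + 4*(⅙))/9)*91)*(-2) = ((2*(-6 + ⅔)/9)*91)*(-2) = (((2/9)*(-16/3))*91)*(-2) = -32/27*91*(-2) = -2912/27*(-2) = 5824/27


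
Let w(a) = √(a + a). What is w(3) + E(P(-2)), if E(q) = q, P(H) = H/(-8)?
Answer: ¼ + √6 ≈ 2.6995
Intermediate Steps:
P(H) = -H/8 (P(H) = H*(-⅛) = -H/8)
w(a) = √2*√a (w(a) = √(2*a) = √2*√a)
w(3) + E(P(-2)) = √2*√3 - ⅛*(-2) = √6 + ¼ = ¼ + √6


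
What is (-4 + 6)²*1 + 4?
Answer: 8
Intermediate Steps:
(-4 + 6)²*1 + 4 = 2²*1 + 4 = 4*1 + 4 = 4 + 4 = 8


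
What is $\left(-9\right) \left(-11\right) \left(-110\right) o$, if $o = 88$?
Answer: $-958320$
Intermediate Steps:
$\left(-9\right) \left(-11\right) \left(-110\right) o = \left(-9\right) \left(-11\right) \left(-110\right) 88 = 99 \left(-110\right) 88 = \left(-10890\right) 88 = -958320$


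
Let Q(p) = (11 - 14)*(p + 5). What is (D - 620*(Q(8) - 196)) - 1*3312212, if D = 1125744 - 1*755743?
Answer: -2796511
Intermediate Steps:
D = 370001 (D = 1125744 - 755743 = 370001)
Q(p) = -15 - 3*p (Q(p) = -3*(5 + p) = -15 - 3*p)
(D - 620*(Q(8) - 196)) - 1*3312212 = (370001 - 620*((-15 - 3*8) - 196)) - 1*3312212 = (370001 - 620*((-15 - 24) - 196)) - 3312212 = (370001 - 620*(-39 - 196)) - 3312212 = (370001 - 620*(-235)) - 3312212 = (370001 + 145700) - 3312212 = 515701 - 3312212 = -2796511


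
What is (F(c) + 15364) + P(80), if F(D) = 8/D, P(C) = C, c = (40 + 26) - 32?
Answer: 262552/17 ≈ 15444.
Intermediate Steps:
c = 34 (c = 66 - 32 = 34)
(F(c) + 15364) + P(80) = (8/34 + 15364) + 80 = (8*(1/34) + 15364) + 80 = (4/17 + 15364) + 80 = 261192/17 + 80 = 262552/17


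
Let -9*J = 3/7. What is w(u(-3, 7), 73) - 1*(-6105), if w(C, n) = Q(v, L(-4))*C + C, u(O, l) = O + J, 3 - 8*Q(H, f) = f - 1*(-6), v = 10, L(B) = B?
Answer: 42711/7 ≈ 6101.6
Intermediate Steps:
J = -1/21 (J = -1/(3*7) = -1/9*3/7 = -1/21 ≈ -0.047619)
Q(H, f) = -3/8 - f/8 (Q(H, f) = 3/8 - (f - 1*(-6))/8 = 3/8 - (f + 6)/8 = 3/8 - (6 + f)/8 = 3/8 + (-3/4 - f/8) = -3/8 - f/8)
u(O, l) = -1/21 + O (u(O, l) = O - 1/21 = -1/21 + O)
w(C, n) = 9*C/8 (w(C, n) = (-3/8 - 1/8*(-4))*C + C = (-3/8 + 1/2)*C + C = C/8 + C = 9*C/8)
w(u(-3, 7), 73) - 1*(-6105) = 9*(-1/21 - 3)/8 - 1*(-6105) = (9/8)*(-64/21) + 6105 = -24/7 + 6105 = 42711/7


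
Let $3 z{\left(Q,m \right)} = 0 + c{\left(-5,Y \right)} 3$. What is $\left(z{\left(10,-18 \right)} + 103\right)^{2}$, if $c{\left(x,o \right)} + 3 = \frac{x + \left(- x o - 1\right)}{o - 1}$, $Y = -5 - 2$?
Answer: $\frac{707281}{64} \approx 11051.0$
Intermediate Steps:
$Y = -7$
$c{\left(x,o \right)} = -3 + \frac{-1 + x - o x}{-1 + o}$ ($c{\left(x,o \right)} = -3 + \frac{x + \left(- x o - 1\right)}{o - 1} = -3 + \frac{x - \left(1 + o x\right)}{-1 + o} = -3 + \frac{-1 + x - o x}{-1 + o}$)
$z{\left(Q,m \right)} = \frac{17}{8}$ ($z{\left(Q,m \right)} = \frac{0 + \frac{2 - 5 - -21 - \left(-7\right) \left(-5\right)}{-1 - 7} \cdot 3}{3} = \frac{0 + \frac{2 - 5 + 21 - 35}{-8} \cdot 3}{3} = \frac{0 + \left(- \frac{1}{8}\right) \left(-17\right) 3}{3} = \frac{0 + \frac{17}{8} \cdot 3}{3} = \frac{0 + \frac{51}{8}}{3} = \frac{1}{3} \cdot \frac{51}{8} = \frac{17}{8}$)
$\left(z{\left(10,-18 \right)} + 103\right)^{2} = \left(\frac{17}{8} + 103\right)^{2} = \left(\frac{841}{8}\right)^{2} = \frac{707281}{64}$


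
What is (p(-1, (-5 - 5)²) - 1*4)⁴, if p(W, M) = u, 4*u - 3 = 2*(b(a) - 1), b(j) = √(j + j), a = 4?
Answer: 94849/256 - 3855*√2/16 ≈ 29.767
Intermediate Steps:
b(j) = √2*√j (b(j) = √(2*j) = √2*√j)
u = ¼ + √2 (u = ¾ + (2*(√2*√4 - 1))/4 = ¾ + (2*(√2*2 - 1))/4 = ¾ + (2*(2*√2 - 1))/4 = ¾ + (2*(-1 + 2*√2))/4 = ¾ + (-2 + 4*√2)/4 = ¾ + (-½ + √2) = ¼ + √2 ≈ 1.6642)
p(W, M) = ¼ + √2
(p(-1, (-5 - 5)²) - 1*4)⁴ = ((¼ + √2) - 1*4)⁴ = ((¼ + √2) - 4)⁴ = (-15/4 + √2)⁴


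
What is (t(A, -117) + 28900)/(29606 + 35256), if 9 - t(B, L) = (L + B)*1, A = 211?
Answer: 255/574 ≈ 0.44425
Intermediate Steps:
t(B, L) = 9 - B - L (t(B, L) = 9 - (L + B) = 9 - (B + L) = 9 + (-B - L) = 9 - B - L)
(t(A, -117) + 28900)/(29606 + 35256) = ((9 - 1*211 - 1*(-117)) + 28900)/(29606 + 35256) = ((9 - 211 + 117) + 28900)/64862 = (-85 + 28900)*(1/64862) = 28815*(1/64862) = 255/574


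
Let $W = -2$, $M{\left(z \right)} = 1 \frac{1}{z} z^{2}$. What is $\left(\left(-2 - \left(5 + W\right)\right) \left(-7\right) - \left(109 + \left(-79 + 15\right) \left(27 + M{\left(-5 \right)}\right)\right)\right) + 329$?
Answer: $1663$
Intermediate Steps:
$M{\left(z \right)} = z$ ($M{\left(z \right)} = \frac{z^{2}}{z} = z$)
$\left(\left(-2 - \left(5 + W\right)\right) \left(-7\right) - \left(109 + \left(-79 + 15\right) \left(27 + M{\left(-5 \right)}\right)\right)\right) + 329 = \left(\left(-2 - 3\right) \left(-7\right) - \left(109 + \left(-79 + 15\right) \left(27 - 5\right)\right)\right) + 329 = \left(\left(-2 + \left(-5 + 2\right)\right) \left(-7\right) - \left(109 - 1408\right)\right) + 329 = \left(\left(-2 - 3\right) \left(-7\right) - -1299\right) + 329 = \left(\left(-5\right) \left(-7\right) + \left(-109 + 1408\right)\right) + 329 = \left(35 + 1299\right) + 329 = 1334 + 329 = 1663$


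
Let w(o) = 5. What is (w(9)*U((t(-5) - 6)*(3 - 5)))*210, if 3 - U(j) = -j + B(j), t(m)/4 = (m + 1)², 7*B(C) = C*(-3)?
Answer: -170850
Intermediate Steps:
B(C) = -3*C/7 (B(C) = (C*(-3))/7 = (-3*C)/7 = -3*C/7)
t(m) = 4*(1 + m)² (t(m) = 4*(m + 1)² = 4*(1 + m)²)
U(j) = 3 + 10*j/7 (U(j) = 3 - (-j - 3*j/7) = 3 - (-10)*j/7 = 3 + 10*j/7)
(w(9)*U((t(-5) - 6)*(3 - 5)))*210 = (5*(3 + 10*((4*(1 - 5)² - 6)*(3 - 5))/7))*210 = (5*(3 + 10*((4*(-4)² - 6)*(-2))/7))*210 = (5*(3 + 10*((4*16 - 6)*(-2))/7))*210 = (5*(3 + 10*((64 - 6)*(-2))/7))*210 = (5*(3 + 10*(58*(-2))/7))*210 = (5*(3 + (10/7)*(-116)))*210 = (5*(3 - 1160/7))*210 = (5*(-1139/7))*210 = -5695/7*210 = -170850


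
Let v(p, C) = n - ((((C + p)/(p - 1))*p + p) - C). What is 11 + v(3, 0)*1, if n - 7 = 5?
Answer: 31/2 ≈ 15.500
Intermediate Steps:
n = 12 (n = 7 + 5 = 12)
v(p, C) = 12 + C - p - p*(C + p)/(-1 + p) (v(p, C) = 12 - ((((C + p)/(p - 1))*p + p) - C) = 12 - ((((C + p)/(-1 + p))*p + p) - C) = 12 - ((p*(C + p)/(-1 + p) + p) - C) = 12 - ((p + p*(C + p)/(-1 + p)) - C) = 12 - (p - C + p*(C + p)/(-1 + p)) = 12 + (C - p - p*(C + p)/(-1 + p)) = 12 + C - p - p*(C + p)/(-1 + p))
11 + v(3, 0)*1 = 11 + ((-12 - 1*0 - 2*3² + 13*3)/(-1 + 3))*1 = 11 + ((-12 + 0 - 2*9 + 39)/2)*1 = 11 + ((-12 + 0 - 18 + 39)/2)*1 = 11 + ((½)*9)*1 = 11 + (9/2)*1 = 11 + 9/2 = 31/2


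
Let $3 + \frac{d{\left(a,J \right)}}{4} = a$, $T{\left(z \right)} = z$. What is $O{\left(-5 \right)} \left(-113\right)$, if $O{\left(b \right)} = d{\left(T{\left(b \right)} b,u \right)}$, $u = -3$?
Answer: $-9944$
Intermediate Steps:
$d{\left(a,J \right)} = -12 + 4 a$
$O{\left(b \right)} = -12 + 4 b^{2}$ ($O{\left(b \right)} = -12 + 4 b b = -12 + 4 b^{2}$)
$O{\left(-5 \right)} \left(-113\right) = \left(-12 + 4 \left(-5\right)^{2}\right) \left(-113\right) = \left(-12 + 4 \cdot 25\right) \left(-113\right) = \left(-12 + 100\right) \left(-113\right) = 88 \left(-113\right) = -9944$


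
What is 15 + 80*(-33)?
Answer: -2625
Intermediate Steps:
15 + 80*(-33) = 15 - 2640 = -2625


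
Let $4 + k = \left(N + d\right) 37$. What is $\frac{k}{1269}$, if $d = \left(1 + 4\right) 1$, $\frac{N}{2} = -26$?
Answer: $- \frac{581}{423} \approx -1.3735$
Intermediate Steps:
$N = -52$ ($N = 2 \left(-26\right) = -52$)
$d = 5$ ($d = 5 \cdot 1 = 5$)
$k = -1743$ ($k = -4 + \left(-52 + 5\right) 37 = -4 - 1739 = -1743$)
$\frac{k}{1269} = - \frac{1743}{1269} = \left(-1743\right) \frac{1}{1269} = - \frac{581}{423}$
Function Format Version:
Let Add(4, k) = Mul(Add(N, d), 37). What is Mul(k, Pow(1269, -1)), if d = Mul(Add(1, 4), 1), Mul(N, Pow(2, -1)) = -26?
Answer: Rational(-581, 423) ≈ -1.3735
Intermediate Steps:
N = -52 (N = Mul(2, -26) = -52)
d = 5 (d = Mul(5, 1) = 5)
k = -1743 (k = Add(-4, Mul(Add(-52, 5), 37)) = Add(-4, Mul(-47, 37)) = Add(-4, -1739) = -1743)
Mul(k, Pow(1269, -1)) = Mul(-1743, Pow(1269, -1)) = Mul(-1743, Rational(1, 1269)) = Rational(-581, 423)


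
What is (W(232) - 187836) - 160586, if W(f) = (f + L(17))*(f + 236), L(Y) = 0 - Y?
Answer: -247802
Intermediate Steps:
L(Y) = -Y
W(f) = (-17 + f)*(236 + f) (W(f) = (f - 1*17)*(f + 236) = (f - 17)*(236 + f) = (-17 + f)*(236 + f))
(W(232) - 187836) - 160586 = ((-4012 + 232² + 219*232) - 187836) - 160586 = ((-4012 + 53824 + 50808) - 187836) - 160586 = (100620 - 187836) - 160586 = -87216 - 160586 = -247802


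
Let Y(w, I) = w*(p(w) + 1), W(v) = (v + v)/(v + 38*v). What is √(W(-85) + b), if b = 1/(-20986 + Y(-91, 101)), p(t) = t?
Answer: √3188017833/249522 ≈ 0.22628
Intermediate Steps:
W(v) = 2/39 (W(v) = (2*v)/((39*v)) = (2*v)*(1/(39*v)) = 2/39)
Y(w, I) = w*(1 + w) (Y(w, I) = w*(w + 1) = w*(1 + w))
b = -1/12796 (b = 1/(-20986 - 91*(1 - 91)) = 1/(-20986 - 91*(-90)) = 1/(-20986 + 8190) = 1/(-12796) = -1/12796 ≈ -7.8149e-5)
√(W(-85) + b) = √(2/39 - 1/12796) = √(25553/499044) = √3188017833/249522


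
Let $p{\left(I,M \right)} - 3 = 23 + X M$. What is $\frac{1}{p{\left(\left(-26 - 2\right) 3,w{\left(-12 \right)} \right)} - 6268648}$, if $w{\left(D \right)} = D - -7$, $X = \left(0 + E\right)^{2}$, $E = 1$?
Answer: $- \frac{1}{6268627} \approx -1.5952 \cdot 10^{-7}$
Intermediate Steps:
$X = 1$ ($X = \left(0 + 1\right)^{2} = 1^{2} = 1$)
$w{\left(D \right)} = 7 + D$ ($w{\left(D \right)} = D + 7 = 7 + D$)
$p{\left(I,M \right)} = 26 + M$ ($p{\left(I,M \right)} = 3 + \left(23 + 1 M\right) = 3 + \left(23 + M\right) = 26 + M$)
$\frac{1}{p{\left(\left(-26 - 2\right) 3,w{\left(-12 \right)} \right)} - 6268648} = \frac{1}{\left(26 + \left(7 - 12\right)\right) - 6268648} = \frac{1}{\left(26 - 5\right) - 6268648} = \frac{1}{21 - 6268648} = \frac{1}{-6268627} = - \frac{1}{6268627}$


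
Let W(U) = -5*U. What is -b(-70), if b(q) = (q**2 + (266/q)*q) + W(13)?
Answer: -5101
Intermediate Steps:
b(q) = 201 + q**2 (b(q) = (q**2 + (266/q)*q) - 5*13 = (q**2 + 266) - 65 = (266 + q**2) - 65 = 201 + q**2)
-b(-70) = -(201 + (-70)**2) = -(201 + 4900) = -1*5101 = -5101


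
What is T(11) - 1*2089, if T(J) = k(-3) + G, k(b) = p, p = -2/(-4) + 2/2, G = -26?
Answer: -4227/2 ≈ -2113.5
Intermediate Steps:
p = 3/2 (p = -2*(-¼) + 2*(½) = ½ + 1 = 3/2 ≈ 1.5000)
k(b) = 3/2
T(J) = -49/2 (T(J) = 3/2 - 26 = -49/2)
T(11) - 1*2089 = -49/2 - 1*2089 = -49/2 - 2089 = -4227/2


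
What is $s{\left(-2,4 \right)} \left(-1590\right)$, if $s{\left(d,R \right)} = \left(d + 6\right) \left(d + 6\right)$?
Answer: $-25440$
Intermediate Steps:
$s{\left(d,R \right)} = \left(6 + d\right)^{2}$ ($s{\left(d,R \right)} = \left(6 + d\right) \left(6 + d\right) = \left(6 + d\right)^{2}$)
$s{\left(-2,4 \right)} \left(-1590\right) = \left(6 - 2\right)^{2} \left(-1590\right) = 4^{2} \left(-1590\right) = 16 \left(-1590\right) = -25440$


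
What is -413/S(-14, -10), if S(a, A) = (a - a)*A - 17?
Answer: 413/17 ≈ 24.294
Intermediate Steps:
S(a, A) = -17 (S(a, A) = 0*A - 17 = 0 - 17 = -17)
-413/S(-14, -10) = -413/(-17) = -413*(-1/17) = 413/17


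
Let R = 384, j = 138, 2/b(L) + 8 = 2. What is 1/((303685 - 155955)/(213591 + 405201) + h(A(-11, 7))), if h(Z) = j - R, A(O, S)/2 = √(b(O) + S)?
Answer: -309396/76037551 ≈ -0.0040690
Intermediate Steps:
b(L) = -⅓ (b(L) = 2/(-8 + 2) = 2/(-6) = 2*(-⅙) = -⅓)
A(O, S) = 2*√(-⅓ + S)
h(Z) = -246 (h(Z) = 138 - 1*384 = 138 - 384 = -246)
1/((303685 - 155955)/(213591 + 405201) + h(A(-11, 7))) = 1/((303685 - 155955)/(213591 + 405201) - 246) = 1/(147730/618792 - 246) = 1/(147730*(1/618792) - 246) = 1/(73865/309396 - 246) = 1/(-76037551/309396) = -309396/76037551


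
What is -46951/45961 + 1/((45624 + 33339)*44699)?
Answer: -165716706603326/162222435183657 ≈ -1.0215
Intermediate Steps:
-46951/45961 + 1/((45624 + 33339)*44699) = -46951*1/45961 + (1/44699)/78963 = -46951/45961 + (1/78963)*(1/44699) = -46951/45961 + 1/3529567137 = -165716706603326/162222435183657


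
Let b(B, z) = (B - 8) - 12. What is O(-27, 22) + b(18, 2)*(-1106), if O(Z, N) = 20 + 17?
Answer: 2249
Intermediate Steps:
b(B, z) = -20 + B (b(B, z) = (-8 + B) - 12 = -20 + B)
O(Z, N) = 37
O(-27, 22) + b(18, 2)*(-1106) = 37 + (-20 + 18)*(-1106) = 37 - 2*(-1106) = 37 + 2212 = 2249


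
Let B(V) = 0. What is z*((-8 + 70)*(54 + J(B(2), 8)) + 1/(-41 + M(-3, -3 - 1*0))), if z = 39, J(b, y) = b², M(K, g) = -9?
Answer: 6528561/50 ≈ 1.3057e+5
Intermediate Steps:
z*((-8 + 70)*(54 + J(B(2), 8)) + 1/(-41 + M(-3, -3 - 1*0))) = 39*((-8 + 70)*(54 + 0²) + 1/(-41 - 9)) = 39*(62*(54 + 0) + 1/(-50)) = 39*(62*54 - 1/50) = 39*(3348 - 1/50) = 39*(167399/50) = 6528561/50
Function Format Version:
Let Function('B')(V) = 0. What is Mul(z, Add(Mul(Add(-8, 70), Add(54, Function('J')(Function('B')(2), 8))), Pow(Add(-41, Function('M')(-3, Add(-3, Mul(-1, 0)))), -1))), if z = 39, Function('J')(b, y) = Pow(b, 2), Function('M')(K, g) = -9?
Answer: Rational(6528561, 50) ≈ 1.3057e+5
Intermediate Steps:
Mul(z, Add(Mul(Add(-8, 70), Add(54, Function('J')(Function('B')(2), 8))), Pow(Add(-41, Function('M')(-3, Add(-3, Mul(-1, 0)))), -1))) = Mul(39, Add(Mul(Add(-8, 70), Add(54, Pow(0, 2))), Pow(Add(-41, -9), -1))) = Mul(39, Add(Mul(62, Add(54, 0)), Pow(-50, -1))) = Mul(39, Add(Mul(62, 54), Rational(-1, 50))) = Mul(39, Add(3348, Rational(-1, 50))) = Mul(39, Rational(167399, 50)) = Rational(6528561, 50)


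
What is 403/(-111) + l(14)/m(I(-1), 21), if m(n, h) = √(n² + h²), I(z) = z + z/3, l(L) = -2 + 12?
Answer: -403/111 + 6*√3985/797 ≈ -3.1554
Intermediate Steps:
l(L) = 10
I(z) = 4*z/3 (I(z) = z + z*(⅓) = z + z/3 = 4*z/3)
m(n, h) = √(h² + n²)
403/(-111) + l(14)/m(I(-1), 21) = 403/(-111) + 10/(√(21² + ((4/3)*(-1))²)) = 403*(-1/111) + 10/(√(441 + (-4/3)²)) = -403/111 + 10/(√(441 + 16/9)) = -403/111 + 10/(√(3985/9)) = -403/111 + 10/((√3985/3)) = -403/111 + 10*(3*√3985/3985) = -403/111 + 6*√3985/797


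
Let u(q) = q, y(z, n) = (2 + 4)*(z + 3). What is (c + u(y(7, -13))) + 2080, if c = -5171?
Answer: -3031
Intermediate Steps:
y(z, n) = 18 + 6*z (y(z, n) = 6*(3 + z) = 18 + 6*z)
(c + u(y(7, -13))) + 2080 = (-5171 + (18 + 6*7)) + 2080 = (-5171 + (18 + 42)) + 2080 = (-5171 + 60) + 2080 = -5111 + 2080 = -3031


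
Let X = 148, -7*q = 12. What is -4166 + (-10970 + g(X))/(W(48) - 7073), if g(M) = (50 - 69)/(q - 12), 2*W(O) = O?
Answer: -2818095877/676704 ≈ -4164.4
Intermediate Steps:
q = -12/7 (q = -1/7*12 = -12/7 ≈ -1.7143)
W(O) = O/2
g(M) = 133/96 (g(M) = (50 - 69)/(-12/7 - 12) = -19/(-96/7) = -19*(-7/96) = 133/96)
-4166 + (-10970 + g(X))/(W(48) - 7073) = -4166 + (-10970 + 133/96)/((1/2)*48 - 7073) = -4166 - 1052987/(96*(24 - 7073)) = -4166 - 1052987/96/(-7049) = -4166 - 1052987/96*(-1/7049) = -4166 + 1052987/676704 = -2818095877/676704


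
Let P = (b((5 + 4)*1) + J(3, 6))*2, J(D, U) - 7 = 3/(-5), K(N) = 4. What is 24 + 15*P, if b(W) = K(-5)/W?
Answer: 688/3 ≈ 229.33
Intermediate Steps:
J(D, U) = 32/5 (J(D, U) = 7 + 3/(-5) = 7 + 3*(-1/5) = 7 - 3/5 = 32/5)
b(W) = 4/W
P = 616/45 (P = (4/(((5 + 4)*1)) + 32/5)*2 = (4/((9*1)) + 32/5)*2 = (4/9 + 32/5)*2 = (308/45)*2 = 616/45 ≈ 13.689)
24 + 15*P = 24 + 15*(616/45) = 24 + 616/3 = 688/3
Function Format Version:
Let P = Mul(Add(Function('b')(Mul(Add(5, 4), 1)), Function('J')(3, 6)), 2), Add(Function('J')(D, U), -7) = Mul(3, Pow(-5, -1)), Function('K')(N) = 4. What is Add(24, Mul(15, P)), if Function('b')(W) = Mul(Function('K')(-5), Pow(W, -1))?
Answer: Rational(688, 3) ≈ 229.33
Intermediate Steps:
Function('J')(D, U) = Rational(32, 5) (Function('J')(D, U) = Add(7, Mul(3, Pow(-5, -1))) = Add(7, Mul(3, Rational(-1, 5))) = Add(7, Rational(-3, 5)) = Rational(32, 5))
Function('b')(W) = Mul(4, Pow(W, -1))
P = Rational(616, 45) (P = Mul(Add(Mul(4, Pow(Mul(Add(5, 4), 1), -1)), Rational(32, 5)), 2) = Mul(Add(Mul(4, Pow(Mul(9, 1), -1)), Rational(32, 5)), 2) = Mul(Add(Mul(4, Pow(9, -1)), Rational(32, 5)), 2) = Mul(Add(Mul(4, Rational(1, 9)), Rational(32, 5)), 2) = Mul(Add(Rational(4, 9), Rational(32, 5)), 2) = Mul(Rational(308, 45), 2) = Rational(616, 45) ≈ 13.689)
Add(24, Mul(15, P)) = Add(24, Mul(15, Rational(616, 45))) = Add(24, Rational(616, 3)) = Rational(688, 3)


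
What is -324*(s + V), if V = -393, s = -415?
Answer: 261792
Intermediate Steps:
-324*(s + V) = -324*(-415 - 393) = -324*(-808) = 261792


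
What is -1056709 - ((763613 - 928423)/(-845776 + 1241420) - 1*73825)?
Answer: -194435996243/197822 ≈ -9.8288e+5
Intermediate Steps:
-1056709 - ((763613 - 928423)/(-845776 + 1241420) - 1*73825) = -1056709 - (-164810/395644 - 73825) = -1056709 - (-164810*1/395644 - 73825) = -1056709 - (-82405/197822 - 73825) = -1056709 - 1*(-14604291555/197822) = -1056709 + 14604291555/197822 = -194435996243/197822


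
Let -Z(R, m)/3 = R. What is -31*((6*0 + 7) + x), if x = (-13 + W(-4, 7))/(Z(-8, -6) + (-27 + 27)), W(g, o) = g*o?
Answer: -3937/24 ≈ -164.04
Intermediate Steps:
Z(R, m) = -3*R
x = -41/24 (x = (-13 - 4*7)/(-3*(-8) + (-27 + 27)) = (-13 - 28)/(24 + 0) = -41/24 ≈ -1.7083)
-31*((6*0 + 7) + x) = -31*((6*0 + 7) - 41/24) = -31*((0 + 7) - 41/24) = -31*(7 - 41/24) = -31*127/24 = -3937/24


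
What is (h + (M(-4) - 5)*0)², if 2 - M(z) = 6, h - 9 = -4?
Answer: 25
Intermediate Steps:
h = 5 (h = 9 - 4 = 5)
M(z) = -4 (M(z) = 2 - 1*6 = 2 - 6 = -4)
(h + (M(-4) - 5)*0)² = (5 + (-4 - 5)*0)² = (5 - 9*0)² = (5 + 0)² = 5² = 25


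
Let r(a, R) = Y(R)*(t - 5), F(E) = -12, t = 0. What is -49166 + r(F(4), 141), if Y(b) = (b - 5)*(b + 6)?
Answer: -149126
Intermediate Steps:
Y(b) = (-5 + b)*(6 + b)
r(a, R) = 150 - 5*R - 5*R² (r(a, R) = (-30 + R + R²)*(0 - 5) = (-30 + R + R²)*(-5) = 150 - 5*R - 5*R²)
-49166 + r(F(4), 141) = -49166 + (150 - 5*141 - 5*141²) = -49166 + (150 - 705 - 5*19881) = -49166 + (150 - 705 - 99405) = -49166 - 99960 = -149126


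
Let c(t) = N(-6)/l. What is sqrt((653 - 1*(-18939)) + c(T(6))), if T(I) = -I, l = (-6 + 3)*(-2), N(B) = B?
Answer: sqrt(19591) ≈ 139.97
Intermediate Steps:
l = 6 (l = -3*(-2) = 6)
c(t) = -1 (c(t) = -6/6 = -6*1/6 = -1)
sqrt((653 - 1*(-18939)) + c(T(6))) = sqrt((653 - 1*(-18939)) - 1) = sqrt((653 + 18939) - 1) = sqrt(19592 - 1) = sqrt(19591)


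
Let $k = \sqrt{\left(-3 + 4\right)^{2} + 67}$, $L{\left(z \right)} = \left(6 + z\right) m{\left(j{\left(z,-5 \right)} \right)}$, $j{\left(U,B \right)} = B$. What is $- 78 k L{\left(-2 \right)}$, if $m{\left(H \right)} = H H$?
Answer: $- 15600 \sqrt{17} \approx -64320.0$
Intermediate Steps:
$m{\left(H \right)} = H^{2}$
$L{\left(z \right)} = 150 + 25 z$ ($L{\left(z \right)} = \left(6 + z\right) \left(-5\right)^{2} = \left(6 + z\right) 25 = 150 + 25 z$)
$k = 2 \sqrt{17}$ ($k = \sqrt{1^{2} + 67} = \sqrt{1 + 67} = \sqrt{68} = 2 \sqrt{17} \approx 8.2462$)
$- 78 k L{\left(-2 \right)} = - 78 \cdot 2 \sqrt{17} \left(150 + 25 \left(-2\right)\right) = - 156 \sqrt{17} \left(150 - 50\right) = - 156 \sqrt{17} \cdot 100 = - 15600 \sqrt{17}$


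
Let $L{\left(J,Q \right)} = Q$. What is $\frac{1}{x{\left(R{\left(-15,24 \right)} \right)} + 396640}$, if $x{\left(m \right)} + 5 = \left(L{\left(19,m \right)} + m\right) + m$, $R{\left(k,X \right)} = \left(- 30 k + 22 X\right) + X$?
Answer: $\frac{1}{399641} \approx 2.5022 \cdot 10^{-6}$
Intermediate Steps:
$R{\left(k,X \right)} = - 30 k + 23 X$
$x{\left(m \right)} = -5 + 3 m$ ($x{\left(m \right)} = -5 + \left(\left(m + m\right) + m\right) = -5 + \left(2 m + m\right) = -5 + 3 m$)
$\frac{1}{x{\left(R{\left(-15,24 \right)} \right)} + 396640} = \frac{1}{\left(-5 + 3 \left(\left(-30\right) \left(-15\right) + 23 \cdot 24\right)\right) + 396640} = \frac{1}{\left(-5 + 3 \left(450 + 552\right)\right) + 396640} = \frac{1}{\left(-5 + 3 \cdot 1002\right) + 396640} = \frac{1}{\left(-5 + 3006\right) + 396640} = \frac{1}{3001 + 396640} = \frac{1}{399641}$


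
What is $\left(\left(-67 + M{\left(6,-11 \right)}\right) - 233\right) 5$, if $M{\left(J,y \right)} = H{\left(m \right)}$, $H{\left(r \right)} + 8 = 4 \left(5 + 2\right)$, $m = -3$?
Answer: $-1400$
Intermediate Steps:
$H{\left(r \right)} = 20$ ($H{\left(r \right)} = -8 + 4 \left(5 + 2\right) = -8 + 4 \cdot 7 = -8 + 28 = 20$)
$M{\left(J,y \right)} = 20$
$\left(\left(-67 + M{\left(6,-11 \right)}\right) - 233\right) 5 = \left(\left(-67 + 20\right) - 233\right) 5 = \left(-47 - 233\right) 5 = \left(-280\right) 5 = -1400$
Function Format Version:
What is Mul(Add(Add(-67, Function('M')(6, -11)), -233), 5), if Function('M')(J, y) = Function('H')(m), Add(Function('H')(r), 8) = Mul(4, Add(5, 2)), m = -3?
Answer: -1400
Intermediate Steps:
Function('H')(r) = 20 (Function('H')(r) = Add(-8, Mul(4, Add(5, 2))) = Add(-8, Mul(4, 7)) = Add(-8, 28) = 20)
Function('M')(J, y) = 20
Mul(Add(Add(-67, Function('M')(6, -11)), -233), 5) = Mul(Add(Add(-67, 20), -233), 5) = Mul(Add(-47, -233), 5) = Mul(-280, 5) = -1400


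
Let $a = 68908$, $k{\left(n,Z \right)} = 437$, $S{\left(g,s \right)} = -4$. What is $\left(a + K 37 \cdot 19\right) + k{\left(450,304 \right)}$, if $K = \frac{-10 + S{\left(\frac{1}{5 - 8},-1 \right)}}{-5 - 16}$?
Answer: $\frac{209441}{3} \approx 69814.0$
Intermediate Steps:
$K = \frac{2}{3}$ ($K = \frac{-10 - 4}{-5 - 16} = - \frac{14}{-21} = \left(-14\right) \left(- \frac{1}{21}\right) = \frac{2}{3} \approx 0.66667$)
$\left(a + K 37 \cdot 19\right) + k{\left(450,304 \right)} = \left(68908 + \frac{2}{3} \cdot 37 \cdot 19\right) + 437 = \left(68908 + \frac{74}{3} \cdot 19\right) + 437 = \left(68908 + \frac{1406}{3}\right) + 437 = \frac{208130}{3} + 437 = \frac{209441}{3}$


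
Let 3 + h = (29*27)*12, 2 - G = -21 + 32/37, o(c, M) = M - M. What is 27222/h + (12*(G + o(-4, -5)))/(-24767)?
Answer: 8284451578/2869182649 ≈ 2.8874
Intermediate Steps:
o(c, M) = 0
G = 819/37 (G = 2 - (-21 + 32/37) = 2 - 1*(-745/37) = 2 + 745/37 = 819/37 ≈ 22.135)
h = 9393 (h = -3 + (29*27)*12 = -3 + 783*12 = -3 + 9396 = 9393)
27222/h + (12*(G + o(-4, -5)))/(-24767) = 27222/9393 + (12*(819/37 + 0))/(-24767) = 27222*(1/9393) + (12*(819/37))*(-1/24767) = 9074/3131 + (9828/37)*(-1/24767) = 9074/3131 - 9828/916379 = 8284451578/2869182649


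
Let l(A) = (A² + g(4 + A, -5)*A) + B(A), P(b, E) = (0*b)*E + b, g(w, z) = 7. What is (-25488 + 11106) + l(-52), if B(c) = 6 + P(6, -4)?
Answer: -12030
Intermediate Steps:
P(b, E) = b (P(b, E) = 0*E + b = 0 + b = b)
B(c) = 12 (B(c) = 6 + 6 = 12)
l(A) = 12 + A² + 7*A (l(A) = (A² + 7*A) + 12 = 12 + A² + 7*A)
(-25488 + 11106) + l(-52) = (-25488 + 11106) + (12 + (-52)² + 7*(-52)) = -14382 + (12 + 2704 - 364) = -14382 + 2352 = -12030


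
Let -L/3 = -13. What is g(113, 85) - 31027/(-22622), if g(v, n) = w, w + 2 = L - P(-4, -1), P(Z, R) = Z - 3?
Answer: 1026395/22622 ≈ 45.372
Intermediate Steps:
P(Z, R) = -3 + Z
L = 39 (L = -3*(-13) = 39)
w = 44 (w = -2 + (39 - (-3 - 4)) = -2 + (39 - 1*(-7)) = -2 + (39 + 7) = -2 + 46 = 44)
g(v, n) = 44
g(113, 85) - 31027/(-22622) = 44 - 31027/(-22622) = 44 - 31027*(-1/22622) = 44 + 31027/22622 = 1026395/22622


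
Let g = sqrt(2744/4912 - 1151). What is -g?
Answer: -I*sqrt(433711794)/614 ≈ -33.918*I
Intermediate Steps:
g = I*sqrt(433711794)/614 (g = sqrt(2744*(1/4912) - 1151) = sqrt(343/614 - 1151) = sqrt(-706371/614) = I*sqrt(433711794)/614 ≈ 33.918*I)
-g = -I*sqrt(433711794)/614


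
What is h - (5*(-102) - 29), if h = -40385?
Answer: -39846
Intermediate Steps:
h - (5*(-102) - 29) = -40385 - (5*(-102) - 29) = -40385 - (-510 - 29) = -40385 - 1*(-539) = -40385 + 539 = -39846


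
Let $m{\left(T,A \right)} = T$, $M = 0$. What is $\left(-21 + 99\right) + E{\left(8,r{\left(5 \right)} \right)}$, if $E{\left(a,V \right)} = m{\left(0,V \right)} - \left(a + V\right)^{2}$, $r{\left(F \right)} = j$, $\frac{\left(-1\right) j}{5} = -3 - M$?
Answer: $-451$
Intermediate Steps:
$j = 15$ ($j = - 5 \left(-3 - 0\right) = - 5 \left(-3 + 0\right) = \left(-5\right) \left(-3\right) = 15$)
$r{\left(F \right)} = 15$
$E{\left(a,V \right)} = - \left(V + a\right)^{2}$ ($E{\left(a,V \right)} = 0 - \left(a + V\right)^{2} = 0 - \left(V + a\right)^{2} = - \left(V + a\right)^{2}$)
$\left(-21 + 99\right) + E{\left(8,r{\left(5 \right)} \right)} = \left(-21 + 99\right) - \left(15 + 8\right)^{2} = 78 - 23^{2} = 78 - 529 = -451$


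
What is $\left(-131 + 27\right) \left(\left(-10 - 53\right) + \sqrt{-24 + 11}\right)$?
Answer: $6552 - 104 i \sqrt{13} \approx 6552.0 - 374.98 i$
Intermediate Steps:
$\left(-131 + 27\right) \left(\left(-10 - 53\right) + \sqrt{-24 + 11}\right) = - 104 \left(-63 + \sqrt{-13}\right) = - 104 \left(-63 + i \sqrt{13}\right) = 6552 - 104 i \sqrt{13}$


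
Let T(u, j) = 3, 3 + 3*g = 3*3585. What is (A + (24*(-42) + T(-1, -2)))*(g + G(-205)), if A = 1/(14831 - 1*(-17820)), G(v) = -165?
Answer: -112191934426/32651 ≈ -3.4361e+6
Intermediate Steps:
g = 3584 (g = -1 + (3*3585)/3 = -1 + (⅓)*10755 = -1 + 3585 = 3584)
A = 1/32651 (A = 1/(14831 + 17820) = 1/32651 ≈ 3.0627e-5)
(A + (24*(-42) + T(-1, -2)))*(g + G(-205)) = (1/32651 + (24*(-42) + 3))*(3584 - 165) = (1/32651 + (-1008 + 3))*3419 = (1/32651 - 1005)*3419 = -32814254/32651*3419 = -112191934426/32651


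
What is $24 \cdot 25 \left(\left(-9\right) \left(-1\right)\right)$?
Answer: $5400$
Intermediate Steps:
$24 \cdot 25 \left(\left(-9\right) \left(-1\right)\right) = 600 \cdot 9 = 5400$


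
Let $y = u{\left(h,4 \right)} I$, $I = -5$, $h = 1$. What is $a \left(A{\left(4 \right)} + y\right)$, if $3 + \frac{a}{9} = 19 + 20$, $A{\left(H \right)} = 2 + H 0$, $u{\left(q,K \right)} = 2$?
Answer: $-2592$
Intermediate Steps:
$A{\left(H \right)} = 2$ ($A{\left(H \right)} = 2 + 0 = 2$)
$a = 324$ ($a = -27 + 9 \left(19 + 20\right) = -27 + 9 \cdot 39 = -27 + 351 = 324$)
$y = -10$ ($y = 2 \left(-5\right) = -10$)
$a \left(A{\left(4 \right)} + y\right) = 324 \left(2 - 10\right) = 324 \left(-8\right) = -2592$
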